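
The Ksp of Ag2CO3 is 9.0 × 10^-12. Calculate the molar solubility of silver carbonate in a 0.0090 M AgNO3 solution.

Ag2CO3(s) ⇌ 2 Ag^+ + CO3^2-
Ksp = [Ag^+]^2[CO3^2-]
If s mol/L dissolves here, [Ag^+] = 0.0090 + 2s ≈ 0.0090, [CO3^2-] = s (common-ion effect: Ag^+ is already 0.0090 M).
Ksp ≈ (0.0090)^2 × s
s = 1.1 × 10^-7 M
Check: 2s = 2.2 x 10^-7 ≪ 0.0090, so the approximation is valid.

s ≈ 1.1e-7 M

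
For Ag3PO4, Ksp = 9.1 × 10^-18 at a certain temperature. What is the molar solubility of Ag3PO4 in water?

Ag3PO4(s) ⇌ 3 Ag^+ + PO4^3-
Ksp = [Ag^+]^3[PO4^3-]
If s mol/L of Ag3PO4 dissolves, [Ag^+] = 3s and [PO4^3-] = s.
Ksp = (3s)^3s = 27s^4
Solving, s = (9.1 × 10^-18/27)^(1/4) = 2.4 × 10^-5 M

s = 2.4e-5 M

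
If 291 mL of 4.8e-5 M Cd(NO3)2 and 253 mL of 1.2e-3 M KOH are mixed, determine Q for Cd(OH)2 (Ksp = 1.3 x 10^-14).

8.0 × 10^-12

Total volume = 291 + 253 = 544 mL.
[Cd^2+] = 4.8 × 10^-5 × (291/544) = 2.57 × 10^-5 M
[OH^-] = 1.2 x 10^-3 × (253/544) = 5.58 x 10^-4 M
Cd(OH)2(s) ⇌ Cd^2+ + 2 OH^-, so Q = [Cd^2+][OH^-]^2
Q = (2.57 × 10^-5)(5.58 x 10^-4)^2 = 8.0 × 10^-12
Q > Ksp, so Cd(OH)2 will precipitate.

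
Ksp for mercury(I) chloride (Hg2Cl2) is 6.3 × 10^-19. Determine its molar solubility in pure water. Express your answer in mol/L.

s = 5.4e-7 M

Hg2Cl2(s) <=> Hg2^2+(aq) + 2 Cl^-(aq)
Ksp = [Hg2^2+][Cl^-]^2
Let s = molar solubility. Then [Hg2^2+] = s and [Cl^-] = 2s.
Ksp = s(2s)^2 = 4s^3
s = (6.3 × 10^-19 / 4)^(1/3) = 5.4 × 10^-7 M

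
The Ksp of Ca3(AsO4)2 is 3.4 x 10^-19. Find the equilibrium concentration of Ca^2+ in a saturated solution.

[Ca^2+] = 2.4 × 10^-4 M

Ca3(AsO4)2(s) ⇌ 3 Ca^2+(aq) + 2 AsO4^3-(aq)
Ksp = [Ca^2+]^3[AsO4^3-]^2
Let s = molar solubility. Then [Ca^2+] = 3s and [AsO4^3-] = 2s.
Substituting: Ksp = (3s)^3(2s)^2 = 108s^5
Solving, s = (3.4 x 10^-19/108)^(1/5) = 7.94 × 10^-5 M
[Ca^2+] = 3s = 2.4 x 10^-4 M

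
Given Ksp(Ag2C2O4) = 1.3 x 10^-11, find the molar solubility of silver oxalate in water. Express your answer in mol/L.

Ag2C2O4(s) ⇌ 2 Ag^+ + C2O4^2-
Ksp = [Ag^+]^2[C2O4^2-]
If s mol/L of Ag2C2O4 dissolves, [Ag^+] = 2s and [C2O4^2-] = s.
Ksp = (2s)^2s = 4s^3
s = (1.3 x 10^-11 / 4)^(1/3) = 1.5 × 10^-4 M

s ≈ 1.5 × 10^-4 M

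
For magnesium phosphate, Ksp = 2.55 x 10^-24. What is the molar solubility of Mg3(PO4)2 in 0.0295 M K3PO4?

Mg3(PO4)2(s) ⇌ 3 Mg^2+ + 2 PO4^3-
Ksp = [Mg^2+]^3[PO4^3-]^2
Let s = moles of Mg3(PO4)2 that dissolve per litre. [Mg^2+] = 3s, [PO4^3-] = 0.0295 + 2s ≈ 0.0295 (Ksp is small, so little additional dissolves).
Ksp ≈ (3s)^3 × (0.0295)^2
s = 4.77 × 10^-8 M
Check: 2s = 9.5 x 10^-8 ≪ 0.0295, so the approximation is valid.

4.77 × 10^-8 M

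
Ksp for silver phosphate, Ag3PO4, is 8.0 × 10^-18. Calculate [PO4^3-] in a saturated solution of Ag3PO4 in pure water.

Ag3PO4(s) ⇌ 3 Ag^+(aq) + PO4^3-(aq)
Ksp = [Ag^+]^3[PO4^3-]
If s mol/L of Ag3PO4 dissolves, [Ag^+] = 3s and [PO4^3-] = s.
Ksp = (3s)^3s = 27s^4
Solving, s = (8.0 × 10^-18/27)^(1/4) = 2.33 × 10^-5 M
[PO4^3-] = s = 2.3 × 10^-5 M

2.3e-5 M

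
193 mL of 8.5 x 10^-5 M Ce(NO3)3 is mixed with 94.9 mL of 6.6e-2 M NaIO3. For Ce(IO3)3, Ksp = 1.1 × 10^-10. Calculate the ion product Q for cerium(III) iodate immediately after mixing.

Q ≈ 5.9e-10

Total volume = 193 + 94.9 = 287.9 mL.
[Ce^3+] = 8.5 × 10^-5 × (193/287.9) = 5.70 × 10^-5 M
[IO3^-] = 6.6 × 10^-2 × (94.9/287.9) = 2.18 × 10^-2 M
Ce(IO3)3(s) ⇌ Ce^3+(aq) + 3 IO3^-(aq), so Q = [Ce^3+][IO3^-]^3
Q = (5.70 × 10^-5)(2.18 × 10^-2)^3 = 5.9 × 10^-10
Q > Ksp, so Ce(IO3)3 will precipitate.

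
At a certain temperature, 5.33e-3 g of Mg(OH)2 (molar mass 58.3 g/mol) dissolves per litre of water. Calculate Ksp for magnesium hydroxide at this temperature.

Molar solubility s = (5.33 × 10^-3 g/L) / (58.3 g/mol) = 9.142 × 10^-5 M.
Mg(OH)2(s) ⇌ Mg^2+(aq) + 2 OH^-(aq)
Let s = molar solubility. Then [Mg^2+] = s and [OH^-] = 2s.
Ksp = [Mg^2+][OH^-]^2
Substituting: Ksp = s(2s)^2 = 4s^3
Ksp = 4 × (9.142 x 10^-5)^3 = 3.06 × 10^-12

3.06 × 10^-12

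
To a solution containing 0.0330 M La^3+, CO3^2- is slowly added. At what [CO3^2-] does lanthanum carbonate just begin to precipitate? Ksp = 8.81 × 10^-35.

La2(CO3)3(s) <=> 2 La^3+(aq) + 3 CO3^2-(aq)
Ksp = [La^3+]^2[CO3^2-]^3
Precipitation begins when Q = Ksp. With [La^3+] = 0.0330 M:
8.81 × 10^-35 = (0.0330)^2 × [CO3^2-]^3
[CO3^2-] = (8.81 × 10^-35 / 1.089 x 10^-3)^(1/3) = 4.32 × 10^-11 M

[CO3^2-] ≈ 4.32 x 10^-11 M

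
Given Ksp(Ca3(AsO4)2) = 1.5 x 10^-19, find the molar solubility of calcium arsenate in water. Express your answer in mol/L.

6.7 × 10^-5 M

Ca3(AsO4)2(s) ⇌ 3 Ca^2+ + 2 AsO4^3-
Ksp = [Ca^2+]^3[AsO4^3-]^2
Let s = molar solubility. Then [Ca^2+] = 3s and [AsO4^3-] = 2s.
So Ksp = (3s)^3 × (2s)^2 = 108s^5
s = (1.5 x 10^-19 / 108)^(1/5) = 6.7 × 10^-5 M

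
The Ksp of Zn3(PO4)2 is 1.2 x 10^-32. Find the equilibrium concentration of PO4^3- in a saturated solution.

Zn3(PO4)2(s) <=> 3 Zn^2+(aq) + 2 PO4^3-(aq)
Ksp = [Zn^2+]^3[PO4^3-]^2
With molar solubility s: [Zn^2+] = 3s, [PO4^3-] = 2s.
Ksp = (3s)^3(2s)^2 = 108s^5
Solving, s = (1.2 x 10^-32/108)^(1/5) = 1.62 x 10^-7 M
[PO4^3-] = 2s = 3.2 × 10^-7 M

[PO4^3-] = 3.2 x 10^-7 M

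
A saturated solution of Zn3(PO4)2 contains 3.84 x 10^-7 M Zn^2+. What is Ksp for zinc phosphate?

Ksp = 3.71e-33

Zn3(PO4)2(s) <=> 3 Zn^2+(aq) + 2 PO4^3-(aq)
Stoichiometry gives [PO4^3-] = (2/3)[Zn^2+] = 2.560 × 10^-7 M.
Ksp = [Zn^2+]^3[PO4^3-]^2
Ksp = (3.84 × 10^-7)^3 × (2.560 × 10^-7)^2 = 3.71 × 10^-33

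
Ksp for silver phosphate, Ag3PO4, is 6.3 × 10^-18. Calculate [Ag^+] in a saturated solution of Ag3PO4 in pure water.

6.6 × 10^-5 M

Ag3PO4(s) <=> 3 Ag^+(aq) + PO4^3-(aq)
Ksp = [Ag^+]^3[PO4^3-]
Let s = molar solubility. Then [Ag^+] = 3s and [PO4^3-] = s.
So Ksp = (3s)^3 × s = 27s^4
s = (6.3 × 10^-18 / 27)^(1/4) = 2.20 x 10^-5 M
[Ag^+] = 3s = 6.6 × 10^-5 M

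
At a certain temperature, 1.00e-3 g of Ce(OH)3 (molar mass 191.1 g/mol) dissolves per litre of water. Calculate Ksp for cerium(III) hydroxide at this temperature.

Molar solubility s = (1.00 × 10^-3 g/L) / (191.1 g/mol) = 5.233 × 10^-6 M.
Ce(OH)3(s) ⇌ Ce^3+(aq) + 3 OH^-(aq)
Let s = molar solubility. Then [Ce^3+] = s and [OH^-] = 3s.
Ksp = [Ce^3+][OH^-]^3
So Ksp = s × (3s)^3 = 27s^4
Ksp = 27 × (5.233 × 10^-6)^4 = 2.02 × 10^-20

2.02e-20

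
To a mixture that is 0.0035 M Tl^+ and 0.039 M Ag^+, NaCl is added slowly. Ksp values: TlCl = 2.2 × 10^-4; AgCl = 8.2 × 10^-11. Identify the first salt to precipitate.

AgCl

Each salt begins to precipitate when Q = Ksp, i.e. when [Cl^-] reaches its threshold.
For TlCl: 2.2 × 10^-4 = 0.0035 × [Cl^-]  ⇒  [Cl^-] = 6.3 × 10^-2 M.
For AgCl: 8.2 × 10^-11 = 0.039 × [Cl^-]  ⇒  [Cl^-] = 2.1 × 10^-9 M.
The salt with the lower threshold [Cl^-] precipitates first: AgCl.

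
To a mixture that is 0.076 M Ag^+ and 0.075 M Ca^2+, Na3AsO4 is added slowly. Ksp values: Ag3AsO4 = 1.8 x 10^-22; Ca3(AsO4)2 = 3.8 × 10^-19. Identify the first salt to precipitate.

Ag3AsO4

Precipitation of each salt starts when its ion product equals its Ksp.
For Ag3AsO4: 1.8 x 10^-22 = (0.076)^3 × [AsO4^3-]  ⇒  [AsO4^3-] = 4.1 × 10^-19 M.
For Ca3(AsO4)2: 3.8 × 10^-19 = (0.075)^3 × [AsO4^3-]^2  ⇒  [AsO4^3-] = 3.0 × 10^-8 M.
The salt with the lower threshold [AsO4^3-] precipitates first: Ag3AsO4.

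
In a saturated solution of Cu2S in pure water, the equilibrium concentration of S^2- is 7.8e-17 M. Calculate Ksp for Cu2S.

Cu2S(s) ⇌ 2 Cu^+(aq) + S^2-(aq)
Stoichiometry gives [Cu^+] = (2/1)[S^2-] = 1.56 × 10^-16 M.
Ksp = [Cu^+]^2[S^2-]
Ksp = (1.56 × 10^-16)^2 × 7.8 × 10^-17 = 1.9 × 10^-48

Ksp = 1.9 × 10^-48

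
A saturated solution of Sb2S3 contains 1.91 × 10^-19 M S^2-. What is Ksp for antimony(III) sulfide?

Sb2S3(s) ⇌ 2 Sb^3+(aq) + 3 S^2-(aq)
Stoichiometry gives [Sb^3+] = (2/3)[S^2-] = 1.273 × 10^-19 M.
Ksp = [Sb^3+]^2[S^2-]^3
Ksp = (1.273 x 10^-19)^2 × (1.91 x 10^-19)^3 = 1.13 x 10^-94

Ksp ≈ 1.13e-94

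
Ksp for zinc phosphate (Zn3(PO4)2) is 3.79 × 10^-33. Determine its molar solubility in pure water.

Zn3(PO4)2(s) ⇌ 3 Zn^2+ + 2 PO4^3-
Ksp = [Zn^2+]^3[PO4^3-]^2
Let s = molar solubility. Then [Zn^2+] = 3s and [PO4^3-] = 2s.
Substituting: Ksp = (3s)^3(2s)^2 = 108s^5
s^5 = 3.79 × 10^-33 / 108, so s = 1.29 × 10^-7 M

1.29 x 10^-7 M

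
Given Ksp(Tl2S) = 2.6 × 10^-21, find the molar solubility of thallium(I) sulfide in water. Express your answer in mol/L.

s ≈ 8.7 × 10^-8 M

Tl2S(s) ⇌ 2 Tl^+ + S^2-
Ksp = [Tl^+]^2[S^2-]
For each mole of Tl2S that dissolves: [Tl^+] = 2s, [S^2-] = s.
Ksp = (2s)^2s = 4s^3
s = (2.6 × 10^-21 / 4)^(1/3) = 8.7 × 10^-8 M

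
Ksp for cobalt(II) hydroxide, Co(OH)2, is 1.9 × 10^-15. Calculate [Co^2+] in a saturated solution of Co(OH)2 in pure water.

[Co^2+] = 7.8 × 10^-6 M

Co(OH)2(s) <=> Co^2+ + 2 OH^-
Ksp = [Co^2+][OH^-]^2
For each mole of Co(OH)2 that dissolves: [Co^2+] = s, [OH^-] = 2s.
Ksp = s(2s)^2 = 4s^3
s = (1.9 × 10^-15 / 4)^(1/3) = 7.80 x 10^-6 M
[Co^2+] = s = 7.8 × 10^-6 M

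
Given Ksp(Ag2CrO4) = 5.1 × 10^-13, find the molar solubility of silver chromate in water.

Ag2CrO4(s) ⇌ 2 Ag^+ + CrO4^2-
Ksp = [Ag^+]^2[CrO4^2-]
For each mole of Ag2CrO4 that dissolves: [Ag^+] = 2s, [CrO4^2-] = s.
So Ksp = (2s)^2 × s = 4s^3
Solving, s = (5.1 × 10^-13/4)^(1/3) = 5.0 x 10^-5 M

5.0 × 10^-5 M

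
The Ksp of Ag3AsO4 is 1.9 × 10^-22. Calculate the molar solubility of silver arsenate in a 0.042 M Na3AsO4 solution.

5.5 × 10^-8 M

Ag3AsO4(s) ⇌ 3 Ag^+(aq) + AsO4^3-(aq)
Ksp = [Ag^+]^3[AsO4^3-]
Let s = moles of Ag3AsO4 that dissolve per litre. [Ag^+] = 3s, [AsO4^3-] = 0.042 + s ≈ 0.042 (since AsO4^3- from Na3AsO4 dominates).
Ksp ≈ (3s)^3 × 0.042
s = 5.5 × 10^-8 M
Check: s = 5.5 x 10^-8 ≪ 0.042, so the approximation is valid.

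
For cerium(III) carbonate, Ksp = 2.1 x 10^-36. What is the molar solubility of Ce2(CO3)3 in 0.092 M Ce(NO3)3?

s = 2.1 × 10^-12 M

Ce2(CO3)3(s) ⇌ 2 Ce^3+(aq) + 3 CO3^2-(aq)
Ksp = [Ce^3+]^2[CO3^2-]^3
Let s = moles of Ce2(CO3)3 that dissolve per litre. [Ce^3+] = 0.092 + 2s ≈ 0.092, [CO3^2-] = 3s (since Ce^3+ from Ce(NO3)3 dominates).
Ksp ≈ (0.092)^2 × (3s)^3
s = 2.1 × 10^-12 M
Check: 2s = 4.2 x 10^-12 ≪ 0.092, so the approximation is valid.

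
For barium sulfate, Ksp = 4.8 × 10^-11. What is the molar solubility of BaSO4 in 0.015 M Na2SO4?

s ≈ 3.2 × 10^-9 M

BaSO4(s) ⇌ Ba^2+(aq) + SO4^2-(aq)
Ksp = [Ba^2+][SO4^2-]
If s mol/L dissolves here, [Ba^2+] = s, [SO4^2-] = 0.015 + s ≈ 0.015 (Ksp is small, so little additional dissolves).
Ksp ≈ s × 0.015
s = 3.2 × 10^-9 M
Check: s = 3.2 × 10^-9 ≪ 0.015, so the approximation is valid.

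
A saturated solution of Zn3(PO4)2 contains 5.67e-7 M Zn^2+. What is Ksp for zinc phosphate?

Ksp = 2.60 × 10^-32

Zn3(PO4)2(s) ⇌ 3 Zn^2+ + 2 PO4^3-
Stoichiometry gives [PO4^3-] = (2/3)[Zn^2+] = 3.780 × 10^-7 M.
Ksp = [Zn^2+]^3[PO4^3-]^2
Ksp = (5.67 × 10^-7)^3 × (3.780 x 10^-7)^2 = 2.60 × 10^-32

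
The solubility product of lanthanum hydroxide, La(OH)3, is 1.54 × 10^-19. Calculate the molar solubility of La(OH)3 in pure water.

La(OH)3(s) ⇌ La^3+(aq) + 3 OH^-(aq)
Ksp = [La^3+][OH^-]^3
If s mol/L of La(OH)3 dissolves, [La^3+] = s and [OH^-] = 3s.
Substituting: Ksp = s(3s)^3 = 27s^4
s^4 = 1.54 × 10^-19 / 27, so s = 8.69 × 10^-6 M

8.69e-6 M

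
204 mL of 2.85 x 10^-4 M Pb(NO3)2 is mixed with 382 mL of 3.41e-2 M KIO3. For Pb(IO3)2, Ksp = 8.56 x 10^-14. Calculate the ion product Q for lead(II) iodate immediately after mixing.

4.90e-8

Total volume = 204 + 382 = 586 mL.
[Pb^2+] = 2.85 × 10^-4 × (204/586) = 9.922 x 10^-5 M
[IO3^-] = 3.41 x 10^-2 × (382/586) = 2.223 x 10^-2 M
Pb(IO3)2(s) <=> Pb^2+(aq) + 2 IO3^-(aq), so Q = [Pb^2+][IO3^-]^2
Q = (9.922 × 10^-5)(2.223 × 10^-2)^2 = 4.90 x 10^-8
Q > Ksp, so Pb(IO3)2 will precipitate.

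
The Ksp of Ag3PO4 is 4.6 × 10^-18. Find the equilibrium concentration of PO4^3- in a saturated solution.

2.0 × 10^-5 M

Ag3PO4(s) ⇌ 3 Ag^+(aq) + PO4^3-(aq)
Ksp = [Ag^+]^3[PO4^3-]
If s mol/L of Ag3PO4 dissolves, [Ag^+] = 3s and [PO4^3-] = s.
Substituting: Ksp = (3s)^3s = 27s^4
Solving, s = (4.6 × 10^-18/27)^(1/4) = 2.03 × 10^-5 M
[PO4^3-] = s = 2.0 × 10^-5 M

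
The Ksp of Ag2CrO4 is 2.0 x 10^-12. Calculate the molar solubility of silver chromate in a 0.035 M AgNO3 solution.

s ≈ 1.6 × 10^-9 M

Ag2CrO4(s) ⇌ 2 Ag^+(aq) + CrO4^2-(aq)
Ksp = [Ag^+]^2[CrO4^2-]
Let s be the molar solubility in this solution. [Ag^+] = 0.035 + 2s ≈ 0.035, [CrO4^2-] = s (since Ag^+ from AgNO3 dominates).
Ksp ≈ (0.035)^2 × s
s = 1.6 × 10^-9 M
Check: 2s = 3.3 × 10^-9 ≪ 0.035, so the approximation is valid.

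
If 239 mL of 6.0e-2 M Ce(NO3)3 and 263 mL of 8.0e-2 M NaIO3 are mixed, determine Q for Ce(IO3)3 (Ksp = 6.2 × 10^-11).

Total volume = 239 + 263 = 502 mL.
[Ce^3+] = 6.0 x 10^-2 × (239/502) = 2.86 × 10^-2 M
[IO3^-] = 8.0 × 10^-2 × (263/502) = 4.19 × 10^-2 M
Ce(IO3)3(s) ⇌ Ce^3+ + 3 IO3^-, so Q = [Ce^3+][IO3^-]^3
Q = (2.86 × 10^-2)(4.19 × 10^-2)^3 = 2.1 × 10^-6
Q > Ksp, so Ce(IO3)3 will precipitate.

2.1 × 10^-6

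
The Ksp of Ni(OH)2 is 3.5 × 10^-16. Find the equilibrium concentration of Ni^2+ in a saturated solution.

Ni(OH)2(s) <=> Ni^2+ + 2 OH^-
Ksp = [Ni^2+][OH^-]^2
For each mole of Ni(OH)2 that dissolves: [Ni^2+] = s, [OH^-] = 2s.
Ksp = s(2s)^2 = 4s^3
s = (3.5 × 10^-16 / 4)^(1/3) = 4.44 × 10^-6 M
[Ni^2+] = s = 4.4 × 10^-6 M

[Ni^2+] = 4.4e-6 M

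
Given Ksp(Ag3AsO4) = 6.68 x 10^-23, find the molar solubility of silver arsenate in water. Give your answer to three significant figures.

Ag3AsO4(s) <=> 3 Ag^+ + AsO4^3-
Ksp = [Ag^+]^3[AsO4^3-]
If s mol/L of Ag3AsO4 dissolves, [Ag^+] = 3s and [AsO4^3-] = s.
Ksp = (3s)^3s = 27s^4
Solving, s = (6.68 x 10^-23/27)^(1/4) = 1.25 x 10^-6 M

s ≈ 1.25 x 10^-6 M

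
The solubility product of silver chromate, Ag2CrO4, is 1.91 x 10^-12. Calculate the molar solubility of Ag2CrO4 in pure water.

s ≈ 7.82 x 10^-5 M

Ag2CrO4(s) ⇌ 2 Ag^+(aq) + CrO4^2-(aq)
Ksp = [Ag^+]^2[CrO4^2-]
Let s = molar solubility. Then [Ag^+] = 2s and [CrO4^2-] = s.
Ksp = (2s)^2s = 4s^3
s^3 = 1.91 x 10^-12 / 4, so s = 7.82 × 10^-5 M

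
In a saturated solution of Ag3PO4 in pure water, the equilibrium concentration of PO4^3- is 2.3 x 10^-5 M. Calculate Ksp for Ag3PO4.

Ksp = 7.6 × 10^-18

Ag3PO4(s) ⇌ 3 Ag^+(aq) + PO4^3-(aq)
Stoichiometry gives [Ag^+] = (3/1)[PO4^3-] = 6.90 × 10^-5 M.
Ksp = [Ag^+]^3[PO4^3-]
Ksp = (6.90 x 10^-5)^3 × 2.3 × 10^-5 = 7.6 x 10^-18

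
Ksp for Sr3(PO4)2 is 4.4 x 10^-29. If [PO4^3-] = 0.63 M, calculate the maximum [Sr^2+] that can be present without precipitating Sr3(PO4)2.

4.8 x 10^-10 M

Sr3(PO4)2(s) <=> 3 Sr^2+ + 2 PO4^3-
Ksp = [Sr^2+]^3[PO4^3-]^2
Precipitation begins when Q = Ksp. With [PO4^3-] = 0.63 M:
4.4 x 10^-29 = (0.63)^2 × [Sr^2+]^3
[Sr^2+] = (4.4 x 10^-29 / 3.97 × 10^-1)^(1/3) = 4.8 × 10^-10 M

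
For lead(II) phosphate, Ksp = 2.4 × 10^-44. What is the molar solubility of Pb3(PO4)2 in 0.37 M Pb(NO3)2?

Pb3(PO4)2(s) <=> 3 Pb^2+(aq) + 2 PO4^3-(aq)
Ksp = [Pb^2+]^3[PO4^3-]^2
If s mol/L dissolves here, [Pb^2+] = 0.37 + 3s ≈ 0.37, [PO4^3-] = 2s (Ksp is small, so little additional dissolves).
Ksp ≈ (0.37)^3 × (2s)^2
s = 3.4 x 10^-22 M
Check: 3s = 1.0 × 10^-21 ≪ 0.37, so the approximation is valid.

3.4 × 10^-22 M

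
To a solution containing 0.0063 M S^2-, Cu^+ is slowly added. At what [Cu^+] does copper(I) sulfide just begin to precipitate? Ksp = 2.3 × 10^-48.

Cu2S(s) ⇌ 2 Cu^+(aq) + S^2-(aq)
Ksp = [Cu^+]^2[S^2-]
Precipitation begins when Q = Ksp. With [S^2-] = 0.0063 M:
2.3 × 10^-48 = (0.0063) × [Cu^+]^2
[Cu^+] = (2.3 × 10^-48 / 6.3 x 10^-3)^(1/2) = 1.9 × 10^-23 M

[Cu^+] ≈ 1.9 x 10^-23 M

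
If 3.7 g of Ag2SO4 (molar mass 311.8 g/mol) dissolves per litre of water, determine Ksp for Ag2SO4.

6.7 x 10^-6

Molar solubility s = (3.7 g/L) / (311.8 g/mol) = 1.19 × 10^-2 M.
Ag2SO4(s) <=> 2 Ag^+(aq) + SO4^2-(aq)
Let s = molar solubility. Then [Ag^+] = 2s and [SO4^2-] = s.
Ksp = [Ag^+]^2[SO4^2-]
So Ksp = (2s)^2 × s = 4s^3
Ksp = 4 × (1.19 × 10^-2)^3 = 6.7 × 10^-6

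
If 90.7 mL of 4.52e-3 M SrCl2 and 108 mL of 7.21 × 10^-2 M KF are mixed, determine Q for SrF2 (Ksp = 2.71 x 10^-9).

Total volume = 90.7 + 108 = 198.7 mL.
[Sr^2+] = 4.52 x 10^-3 × (90.7/198.7) = 2.063 × 10^-3 M
[F^-] = 7.21 x 10^-2 × (108/198.7) = 3.919 × 10^-2 M
SrF2(s) ⇌ Sr^2+ + 2 F^-, so Q = [Sr^2+][F^-]^2
Q = (2.063 x 10^-3)(3.919 x 10^-2)^2 = 3.17 x 10^-6
Q > Ksp, so SrF2 will precipitate.

Q = 3.17e-6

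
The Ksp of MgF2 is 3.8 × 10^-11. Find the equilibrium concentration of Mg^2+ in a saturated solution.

MgF2(s) <=> Mg^2+(aq) + 2 F^-(aq)
Ksp = [Mg^2+][F^-]^2
If s mol/L of MgF2 dissolves, [Mg^2+] = s and [F^-] = 2s.
Substituting: Ksp = s(2s)^2 = 4s^3
s^3 = 3.8 × 10^-11 / 4, so s = 2.12 × 10^-4 M
[Mg^2+] = s = 2.1 × 10^-4 M

[Mg^2+] = 2.1 × 10^-4 M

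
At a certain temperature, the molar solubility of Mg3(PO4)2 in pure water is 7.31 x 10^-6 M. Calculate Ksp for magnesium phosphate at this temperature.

Mg3(PO4)2(s) ⇌ 3 Mg^2+(aq) + 2 PO4^3-(aq)
For each mole of Mg3(PO4)2 that dissolves: [Mg^2+] = 3s, [PO4^3-] = 2s.
Ksp = [Mg^2+]^3[PO4^3-]^2
Substituting: Ksp = (3s)^3(2s)^2 = 108s^5
Ksp = 108 × (7.31 x 10^-6)^5 = 2.25 × 10^-24

Ksp = 2.25e-24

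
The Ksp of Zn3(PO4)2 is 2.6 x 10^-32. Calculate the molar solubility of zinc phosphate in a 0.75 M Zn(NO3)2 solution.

Zn3(PO4)2(s) <=> 3 Zn^2+ + 2 PO4^3-
Ksp = [Zn^2+]^3[PO4^3-]^2
Let s be the molar solubility in this solution. [Zn^2+] = 0.75 + 3s ≈ 0.75, [PO4^3-] = 2s (common-ion effect: Zn^2+ is already 0.75 M).
Ksp ≈ (0.75)^3 × (2s)^2
s = 1.2 x 10^-16 M
Check: 3s = 3.7 × 10^-16 ≪ 0.75, so the approximation is valid.

1.2 × 10^-16 M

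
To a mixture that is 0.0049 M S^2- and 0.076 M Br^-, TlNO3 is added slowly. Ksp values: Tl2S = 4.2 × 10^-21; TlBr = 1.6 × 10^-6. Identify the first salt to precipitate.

Tl2S

Precipitation of each salt starts when its ion product equals its Ksp.
For Tl2S: 4.2 × 10^-21 = 0.0049 × [Tl^+]^2  ⇒  [Tl^+] = 9.3 × 10^-10 M.
For TlBr: 1.6 × 10^-6 = 0.076 × [Tl^+]  ⇒  [Tl^+] = 2.1 × 10^-5 M.
The salt with the lower threshold [Tl^+] precipitates first: Tl2S.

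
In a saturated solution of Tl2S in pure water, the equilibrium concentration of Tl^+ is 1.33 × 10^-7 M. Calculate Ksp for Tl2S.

Ksp ≈ 1.18e-21

Tl2S(s) <=> 2 Tl^+ + S^2-
Stoichiometry gives [S^2-] = (1/2)[Tl^+] = 6.650 × 10^-8 M.
Ksp = [Tl^+]^2[S^2-]
Ksp = (1.33 x 10^-7)^2 × 6.650 × 10^-8 = 1.18 x 10^-21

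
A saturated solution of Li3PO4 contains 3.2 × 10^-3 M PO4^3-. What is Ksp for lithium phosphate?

Li3PO4(s) ⇌ 3 Li^+(aq) + PO4^3-(aq)
Stoichiometry gives [Li^+] = (3/1)[PO4^3-] = 9.60 × 10^-3 M.
Ksp = [Li^+]^3[PO4^3-]
Ksp = (9.60 x 10^-3)^3 × 3.2 × 10^-3 = 2.8 × 10^-9

Ksp ≈ 2.8 × 10^-9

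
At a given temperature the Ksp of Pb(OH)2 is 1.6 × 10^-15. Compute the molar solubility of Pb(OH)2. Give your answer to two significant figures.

Pb(OH)2(s) ⇌ Pb^2+(aq) + 2 OH^-(aq)
Ksp = [Pb^2+][OH^-]^2
If s mol/L of Pb(OH)2 dissolves, [Pb^2+] = s and [OH^-] = 2s.
Ksp = s(2s)^2 = 4s^3
s = (1.6 × 10^-15 / 4)^(1/3) = 7.4 x 10^-6 M

s = 7.4 x 10^-6 M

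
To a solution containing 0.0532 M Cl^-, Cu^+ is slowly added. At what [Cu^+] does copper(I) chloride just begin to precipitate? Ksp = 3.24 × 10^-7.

CuCl(s) ⇌ Cu^+ + Cl^-
Ksp = [Cu^+][Cl^-]
Precipitation begins when Q = Ksp. With [Cl^-] = 0.0532 M:
3.24 × 10^-7 = (0.0532) × [Cu^+]
[Cu^+] = (3.24 × 10^-7 / 5.32 × 10^-2) = 6.09 × 10^-6 M

[Cu^+] ≈ 6.09 x 10^-6 M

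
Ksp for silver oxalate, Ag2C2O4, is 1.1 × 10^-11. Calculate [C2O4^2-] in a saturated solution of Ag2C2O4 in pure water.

[C2O4^2-] ≈ 1.4 x 10^-4 M

Ag2C2O4(s) ⇌ 2 Ag^+ + C2O4^2-
Ksp = [Ag^+]^2[C2O4^2-]
If s mol/L of Ag2C2O4 dissolves, [Ag^+] = 2s and [C2O4^2-] = s.
So Ksp = (2s)^2 × s = 4s^3
s = (1.1 × 10^-11 / 4)^(1/3) = 1.40 × 10^-4 M
[C2O4^2-] = s = 1.4 × 10^-4 M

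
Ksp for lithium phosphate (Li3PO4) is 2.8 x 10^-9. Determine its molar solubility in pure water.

s = 3.2e-3 M

Li3PO4(s) ⇌ 3 Li^+(aq) + PO4^3-(aq)
Ksp = [Li^+]^3[PO4^3-]
With molar solubility s: [Li^+] = 3s, [PO4^3-] = s.
So Ksp = (3s)^3 × s = 27s^4
Solving, s = (2.8 x 10^-9/27)^(1/4) = 3.2 × 10^-3 M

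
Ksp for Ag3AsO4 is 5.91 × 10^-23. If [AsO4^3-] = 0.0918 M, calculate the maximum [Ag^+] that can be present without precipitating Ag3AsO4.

[Ag^+] = 8.63 × 10^-8 M

Ag3AsO4(s) <=> 3 Ag^+ + AsO4^3-
Ksp = [Ag^+]^3[AsO4^3-]
Precipitation begins when Q = Ksp. With [AsO4^3-] = 0.0918 M:
5.91 × 10^-23 = (0.0918) × [Ag^+]^3
[Ag^+] = (5.91 × 10^-23 / 9.18 × 10^-2)^(1/3) = 8.63 x 10^-8 M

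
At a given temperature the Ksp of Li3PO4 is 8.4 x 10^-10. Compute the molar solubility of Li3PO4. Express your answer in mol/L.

s ≈ 2.4e-3 M

Li3PO4(s) <=> 3 Li^+ + PO4^3-
Ksp = [Li^+]^3[PO4^3-]
With molar solubility s: [Li^+] = 3s, [PO4^3-] = s.
So Ksp = (3s)^3 × s = 27s^4
s = (8.4 x 10^-10 / 27)^(1/4) = 2.4 × 10^-3 M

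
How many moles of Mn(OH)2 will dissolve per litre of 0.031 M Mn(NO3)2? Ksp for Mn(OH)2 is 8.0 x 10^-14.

Mn(OH)2(s) ⇌ Mn^2+(aq) + 2 OH^-(aq)
Ksp = [Mn^2+][OH^-]^2
Let s = moles of Mn(OH)2 that dissolve per litre. [Mn^2+] = 0.031 + s ≈ 0.031, [OH^-] = 2s (common-ion effect: Mn^2+ is already 0.031 M).
Ksp ≈ 0.031 × (2s)^2
s = 8.0 × 10^-7 M
Check: s = 8.0 × 10^-7 ≪ 0.031, so the approximation is valid.

s ≈ 8.0e-7 M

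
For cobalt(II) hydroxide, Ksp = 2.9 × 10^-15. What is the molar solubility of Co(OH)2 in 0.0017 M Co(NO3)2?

s = 6.5 × 10^-7 M

Co(OH)2(s) ⇌ Co^2+(aq) + 2 OH^-(aq)
Ksp = [Co^2+][OH^-]^2
If s mol/L dissolves here, [Co^2+] = 0.0017 + s ≈ 0.0017, [OH^-] = 2s (Ksp is small, so little additional dissolves).
Ksp ≈ 0.0017 × (2s)^2
s = 6.5 x 10^-7 M
Check: s = 6.5 x 10^-7 ≪ 0.0017, so the approximation is valid.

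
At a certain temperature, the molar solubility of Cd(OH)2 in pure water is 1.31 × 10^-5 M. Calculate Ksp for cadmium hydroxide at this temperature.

Ksp = 8.99 x 10^-15

Cd(OH)2(s) <=> Cd^2+ + 2 OH^-
Let s = molar solubility. Then [Cd^2+] = s and [OH^-] = 2s.
Ksp = [Cd^2+][OH^-]^2
Ksp = s(2s)^2 = 4s^3
With s = 1.31 × 10^-5: Ksp = 8.99 × 10^-15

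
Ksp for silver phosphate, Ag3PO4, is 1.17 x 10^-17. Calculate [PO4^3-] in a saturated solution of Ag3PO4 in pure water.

Ag3PO4(s) ⇌ 3 Ag^+(aq) + PO4^3-(aq)
Ksp = [Ag^+]^3[PO4^3-]
For each mole of Ag3PO4 that dissolves: [Ag^+] = 3s, [PO4^3-] = s.
Substituting: Ksp = (3s)^3s = 27s^4
Solving, s = (1.17 x 10^-17/27)^(1/4) = 2.566 × 10^-5 M
[PO4^3-] = s = 2.57 x 10^-5 M

[PO4^3-] = 2.57 × 10^-5 M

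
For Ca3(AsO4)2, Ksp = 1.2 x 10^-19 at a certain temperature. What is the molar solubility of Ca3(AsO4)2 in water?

Ca3(AsO4)2(s) <=> 3 Ca^2+(aq) + 2 AsO4^3-(aq)
Ksp = [Ca^2+]^3[AsO4^3-]^2
Let s = molar solubility. Then [Ca^2+] = 3s and [AsO4^3-] = 2s.
Ksp = (3s)^3(2s)^2 = 108s^5
Solving, s = (1.2 x 10^-19/108)^(1/5) = 6.4 × 10^-5 M

s ≈ 6.4 x 10^-5 M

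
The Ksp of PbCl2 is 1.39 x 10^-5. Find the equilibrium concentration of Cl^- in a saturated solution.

PbCl2(s) <=> Pb^2+(aq) + 2 Cl^-(aq)
Ksp = [Pb^2+][Cl^-]^2
For each mole of PbCl2 that dissolves: [Pb^2+] = s, [Cl^-] = 2s.
Substituting: Ksp = s(2s)^2 = 4s^3
Solving, s = (1.39 x 10^-5/4)^(1/3) = 1.515 x 10^-2 M
[Cl^-] = 2s = 3.03 x 10^-2 M

[Cl^-] = 3.03 × 10^-2 M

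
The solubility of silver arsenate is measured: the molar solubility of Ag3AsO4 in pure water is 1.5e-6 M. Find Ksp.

Ag3AsO4(s) <=> 3 Ag^+(aq) + AsO4^3-(aq)
If s mol/L of Ag3AsO4 dissolves, [Ag^+] = 3s and [AsO4^3-] = s.
Ksp = [Ag^+]^3[AsO4^3-]
Ksp = (3s)^3s = 27s^4
With s = 1.5 × 10^-6: Ksp = 1.4 x 10^-22

Ksp = 1.4e-22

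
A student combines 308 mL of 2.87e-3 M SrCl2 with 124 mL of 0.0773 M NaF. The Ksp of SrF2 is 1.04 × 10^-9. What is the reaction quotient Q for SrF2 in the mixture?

Total volume = 308 + 124 = 432 mL.
[Sr^2+] = 2.87 x 10^-3 × (308/432) = 2.046 × 10^-3 M
[F^-] = 7.73 x 10^-2 × (124/432) = 2.219 × 10^-2 M
SrF2(s) ⇌ Sr^2+(aq) + 2 F^-(aq), so Q = [Sr^2+][F^-]^2
Q = (2.046 × 10^-3)(2.219 x 10^-2)^2 = 1.01 × 10^-6
Q > Ksp, so SrF2 will precipitate.

1.01 × 10^-6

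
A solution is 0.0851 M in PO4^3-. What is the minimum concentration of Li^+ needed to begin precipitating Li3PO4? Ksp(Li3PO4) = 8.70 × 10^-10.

Li3PO4(s) ⇌ 3 Li^+ + PO4^3-
Ksp = [Li^+]^3[PO4^3-]
Precipitation begins when Q = Ksp. With [PO4^3-] = 0.0851 M:
8.70 × 10^-10 = (0.0851) × [Li^+]^3
[Li^+] = (8.70 × 10^-10 / 8.51 x 10^-2)^(1/3) = 2.17 × 10^-3 M

2.17 × 10^-3 M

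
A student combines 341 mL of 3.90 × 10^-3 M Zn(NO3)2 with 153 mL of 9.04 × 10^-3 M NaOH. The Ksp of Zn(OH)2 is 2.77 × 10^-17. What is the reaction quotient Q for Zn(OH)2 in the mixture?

Total volume = 341 + 153 = 494 mL.
[Zn^2+] = 3.90 × 10^-3 × (341/494) = 2.692 x 10^-3 M
[OH^-] = 9.04 × 10^-3 × (153/494) = 2.800 × 10^-3 M
Zn(OH)2(s) ⇌ Zn^2+ + 2 OH^-, so Q = [Zn^2+][OH^-]^2
Q = (2.692 x 10^-3)(2.800 x 10^-3)^2 = 2.11 × 10^-8
Q > Ksp, so Zn(OH)2 will precipitate.

Q = 2.11e-8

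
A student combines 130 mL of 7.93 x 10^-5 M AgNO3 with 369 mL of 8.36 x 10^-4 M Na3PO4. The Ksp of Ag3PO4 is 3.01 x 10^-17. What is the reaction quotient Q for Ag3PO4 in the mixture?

Q ≈ 5.45 × 10^-18

Total volume = 130 + 369 = 499 mL.
[Ag^+] = 7.93 × 10^-5 × (130/499) = 2.066 × 10^-5 M
[PO4^3-] = 8.36 × 10^-4 × (369/499) = 6.182 x 10^-4 M
Ag3PO4(s) <=> 3 Ag^+(aq) + PO4^3-(aq), so Q = [Ag^+]^3[PO4^3-]
Q = (2.066 × 10^-5)^3(6.182 × 10^-4) = 5.45 × 10^-18
Q < Ksp, so no precipitate of Ag3PO4 forms.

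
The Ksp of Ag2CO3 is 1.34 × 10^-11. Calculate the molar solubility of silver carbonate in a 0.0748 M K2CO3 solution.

Ag2CO3(s) ⇌ 2 Ag^+(aq) + CO3^2-(aq)
Ksp = [Ag^+]^2[CO3^2-]
Let s be the molar solubility in this solution. [Ag^+] = 2s, [CO3^2-] = 0.0748 + s ≈ 0.0748 (Ksp is small, so little additional dissolves).
Ksp ≈ (2s)^2 × 0.0748
s = 6.69 x 10^-6 M
Check: s = 6.7 × 10^-6 ≪ 0.0748, so the approximation is valid.

6.69 × 10^-6 M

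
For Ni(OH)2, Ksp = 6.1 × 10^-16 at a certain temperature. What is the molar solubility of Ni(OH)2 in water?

Ni(OH)2(s) ⇌ Ni^2+ + 2 OH^-
Ksp = [Ni^2+][OH^-]^2
For each mole of Ni(OH)2 that dissolves: [Ni^2+] = s, [OH^-] = 2s.
Substituting: Ksp = s(2s)^2 = 4s^3
Solving, s = (6.1 × 10^-16/4)^(1/3) = 5.3 × 10^-6 M

s ≈ 5.3 × 10^-6 M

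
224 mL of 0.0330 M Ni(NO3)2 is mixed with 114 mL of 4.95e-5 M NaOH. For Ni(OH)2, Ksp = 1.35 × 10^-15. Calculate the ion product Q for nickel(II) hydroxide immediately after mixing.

Total volume = 224 + 114 = 338 mL.
[Ni^2+] = 3.30 x 10^-2 × (224/338) = 2.187 x 10^-2 M
[OH^-] = 4.95 x 10^-5 × (114/338) = 1.670 x 10^-5 M
Ni(OH)2(s) ⇌ Ni^2+(aq) + 2 OH^-(aq), so Q = [Ni^2+][OH^-]^2
Q = (2.187 × 10^-2)(1.670 x 10^-5)^2 = 6.10 × 10^-12
Q > Ksp, so Ni(OH)2 will precipitate.

6.10 × 10^-12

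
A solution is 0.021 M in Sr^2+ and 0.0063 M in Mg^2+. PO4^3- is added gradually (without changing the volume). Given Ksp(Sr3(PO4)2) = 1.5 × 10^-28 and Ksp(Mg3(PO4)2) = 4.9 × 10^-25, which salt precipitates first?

Each salt begins to precipitate when Q = Ksp, i.e. when [PO4^3-] reaches its threshold.
For Sr3(PO4)2: 1.5 × 10^-28 = (0.021)^3 × [PO4^3-]^2  ⇒  [PO4^3-] = 4.0 x 10^-12 M.
For Mg3(PO4)2: 4.9 × 10^-25 = (0.0063)^3 × [PO4^3-]^2  ⇒  [PO4^3-] = 1.4 × 10^-9 M.
The salt with the lower threshold [PO4^3-] precipitates first: Sr3(PO4)2.

Sr3(PO4)2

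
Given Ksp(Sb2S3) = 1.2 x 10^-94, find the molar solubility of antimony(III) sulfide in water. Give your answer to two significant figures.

Sb2S3(s) ⇌ 2 Sb^3+ + 3 S^2-
Ksp = [Sb^3+]^2[S^2-]^3
With molar solubility s: [Sb^3+] = 2s, [S^2-] = 3s.
So Ksp = (2s)^2 × (3s)^3 = 108s^5
Solving, s = (1.2 x 10^-94/108)^(1/5) = 6.4 × 10^-20 M

s ≈ 6.4e-20 M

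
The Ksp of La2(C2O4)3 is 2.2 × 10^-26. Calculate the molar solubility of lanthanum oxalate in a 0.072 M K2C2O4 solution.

La2(C2O4)3(s) ⇌ 2 La^3+ + 3 C2O4^2-
Ksp = [La^3+]^2[C2O4^2-]^3
Let s = moles of La2(C2O4)3 that dissolve per litre. [La^3+] = 2s, [C2O4^2-] = 0.072 + 3s ≈ 0.072 (since C2O4^2- from K2C2O4 dominates).
Ksp ≈ (2s)^2 × (0.072)^3
s = 3.8 × 10^-12 M
Check: 3s = 1.2 × 10^-11 ≪ 0.072, so the approximation is valid.

s ≈ 3.8 × 10^-12 M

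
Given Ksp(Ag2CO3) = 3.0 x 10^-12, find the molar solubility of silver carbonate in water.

s = 9.1 × 10^-5 M

Ag2CO3(s) ⇌ 2 Ag^+(aq) + CO3^2-(aq)
Ksp = [Ag^+]^2[CO3^2-]
With molar solubility s: [Ag^+] = 2s, [CO3^2-] = s.
So Ksp = (2s)^2 × s = 4s^3
Solving, s = (3.0 x 10^-12/4)^(1/3) = 9.1 x 10^-5 M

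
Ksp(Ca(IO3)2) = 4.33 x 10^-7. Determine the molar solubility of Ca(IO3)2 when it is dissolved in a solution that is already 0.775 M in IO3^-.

s = 7.21 x 10^-7 M

Ca(IO3)2(s) <=> Ca^2+ + 2 IO3^-
Ksp = [Ca^2+][IO3^-]^2
If s mol/L dissolves here, [Ca^2+] = s, [IO3^-] = 0.775 + 2s ≈ 0.775 (since the IO3^- already present dominates).
Ksp ≈ s × (0.775)^2
s = 7.21 x 10^-7 M
Check: 2s = 1.4 × 10^-6 ≪ 0.775, so the approximation is valid.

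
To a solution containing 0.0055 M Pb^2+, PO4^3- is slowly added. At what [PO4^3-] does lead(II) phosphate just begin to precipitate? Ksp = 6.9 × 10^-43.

Pb3(PO4)2(s) <=> 3 Pb^2+ + 2 PO4^3-
Ksp = [Pb^2+]^3[PO4^3-]^2
Precipitation begins when Q = Ksp. With [Pb^2+] = 0.0055 M:
6.9 × 10^-43 = (0.0055)^3 × [PO4^3-]^2
[PO4^3-] = (6.9 × 10^-43 / 1.66 × 10^-7)^(1/2) = 2.0 × 10^-18 M

[PO4^3-] ≈ 2.0e-18 M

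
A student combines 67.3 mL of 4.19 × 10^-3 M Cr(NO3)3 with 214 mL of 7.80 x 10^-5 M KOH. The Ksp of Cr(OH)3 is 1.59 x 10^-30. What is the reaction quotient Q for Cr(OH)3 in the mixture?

2.09 × 10^-16

Total volume = 67.3 + 214 = 281.3 mL.
[Cr^3+] = 4.19 × 10^-3 × (67.3/281.3) = 1.002 x 10^-3 M
[OH^-] = 7.80 x 10^-5 × (214/281.3) = 5.934 x 10^-5 M
Cr(OH)3(s) ⇌ Cr^3+(aq) + 3 OH^-(aq), so Q = [Cr^3+][OH^-]^3
Q = (1.002 × 10^-3)(5.934 × 10^-5)^3 = 2.09 x 10^-16
Q > Ksp, so Cr(OH)3 will precipitate.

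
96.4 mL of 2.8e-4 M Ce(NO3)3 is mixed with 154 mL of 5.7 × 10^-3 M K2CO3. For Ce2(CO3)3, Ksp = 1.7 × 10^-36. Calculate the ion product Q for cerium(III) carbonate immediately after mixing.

Total volume = 96.4 + 154 = 250.4 mL.
[Ce^3+] = 2.8 x 10^-4 × (96.4/250.4) = 1.08 × 10^-4 M
[CO3^2-] = 5.7 × 10^-3 × (154/250.4) = 3.51 x 10^-3 M
Ce2(CO3)3(s) ⇌ 2 Ce^3+ + 3 CO3^2-, so Q = [Ce^3+]^2[CO3^2-]^3
Q = (1.08 x 10^-4)^2(3.51 x 10^-3)^3 = 5.0 × 10^-16
Q > Ksp, so Ce2(CO3)3 will precipitate.

5.0e-16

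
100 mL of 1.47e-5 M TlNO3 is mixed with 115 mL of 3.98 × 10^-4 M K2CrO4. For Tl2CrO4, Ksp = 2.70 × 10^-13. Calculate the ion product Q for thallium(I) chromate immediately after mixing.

9.95 × 10^-15

Total volume = 100 + 115 = 215 mL.
[Tl^+] = 1.47 × 10^-5 × (100/215) = 6.837 × 10^-6 M
[CrO4^2-] = 3.98 × 10^-4 × (115/215) = 2.129 x 10^-4 M
Tl2CrO4(s) ⇌ 2 Tl^+ + CrO4^2-, so Q = [Tl^+]^2[CrO4^2-]
Q = (6.837 × 10^-6)^2(2.129 × 10^-4) = 9.95 x 10^-15
Q < Ksp, so no precipitate of Tl2CrO4 forms.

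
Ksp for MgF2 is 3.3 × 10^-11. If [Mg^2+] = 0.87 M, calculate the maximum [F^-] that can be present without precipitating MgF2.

[F^-] = 6.2 × 10^-6 M

MgF2(s) ⇌ Mg^2+ + 2 F^-
Ksp = [Mg^2+][F^-]^2
Precipitation begins when Q = Ksp. With [Mg^2+] = 0.87 M:
3.3 × 10^-11 = (0.87) × [F^-]^2
[F^-] = (3.3 × 10^-11 / 8.7 x 10^-1)^(1/2) = 6.2 × 10^-6 M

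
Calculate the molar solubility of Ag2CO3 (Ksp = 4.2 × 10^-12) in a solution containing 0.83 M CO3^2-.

Ag2CO3(s) <=> 2 Ag^+(aq) + CO3^2-(aq)
Ksp = [Ag^+]^2[CO3^2-]
If s mol/L dissolves here, [Ag^+] = 2s, [CO3^2-] = 0.83 + s ≈ 0.83 (since the CO3^2- already present dominates).
Ksp ≈ (2s)^2 × 0.83
s = 1.1 × 10^-6 M
Check: s = 1.1 x 10^-6 ≪ 0.83, so the approximation is valid.

s ≈ 1.1e-6 M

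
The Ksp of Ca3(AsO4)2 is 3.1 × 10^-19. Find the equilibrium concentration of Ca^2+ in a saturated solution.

2.3 × 10^-4 M

Ca3(AsO4)2(s) ⇌ 3 Ca^2+ + 2 AsO4^3-
Ksp = [Ca^2+]^3[AsO4^3-]^2
With molar solubility s: [Ca^2+] = 3s, [AsO4^3-] = 2s.
So Ksp = (3s)^3 × (2s)^2 = 108s^5
s^5 = 3.1 × 10^-19 / 108, so s = 7.79 × 10^-5 M
[Ca^2+] = 3s = 2.3 × 10^-4 M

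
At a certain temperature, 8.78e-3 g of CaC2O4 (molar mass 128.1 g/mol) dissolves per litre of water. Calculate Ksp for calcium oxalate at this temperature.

Ksp = 4.70 x 10^-9

Molar solubility s = (8.78 × 10^-3 g/L) / (128.1 g/mol) = 6.854 × 10^-5 M.
CaC2O4(s) ⇌ Ca^2+ + C2O4^2-
Let s = molar solubility. Then [Ca^2+] = s and [C2O4^2-] = s.
Ksp = [Ca^2+][C2O4^2-]
Ksp = s^2
Ksp = (6.854 × 10^-5)^2 = 4.70 x 10^-9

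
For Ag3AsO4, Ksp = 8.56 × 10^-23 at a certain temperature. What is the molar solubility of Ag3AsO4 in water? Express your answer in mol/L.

Ag3AsO4(s) ⇌ 3 Ag^+ + AsO4^3-
Ksp = [Ag^+]^3[AsO4^3-]
If s mol/L of Ag3AsO4 dissolves, [Ag^+] = 3s and [AsO4^3-] = s.
So Ksp = (3s)^3 × s = 27s^4
s^4 = 8.56 × 10^-23 / 27, so s = 1.33 x 10^-6 M

1.33 x 10^-6 M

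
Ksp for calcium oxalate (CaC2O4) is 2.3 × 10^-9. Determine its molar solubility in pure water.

4.8 × 10^-5 M

CaC2O4(s) ⇌ Ca^2+ + C2O4^2-
Ksp = [Ca^2+][C2O4^2-]
With molar solubility s: [Ca^2+] = s, [C2O4^2-] = s.
Ksp = s × s = s^2
s = √(2.3 × 10^-9) = 4.8 × 10^-5 M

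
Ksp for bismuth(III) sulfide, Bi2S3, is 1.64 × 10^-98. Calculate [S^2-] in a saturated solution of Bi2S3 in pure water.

Bi2S3(s) <=> 2 Bi^3+(aq) + 3 S^2-(aq)
Ksp = [Bi^3+]^2[S^2-]^3
Let s = molar solubility. Then [Bi^3+] = 2s and [S^2-] = 3s.
Ksp = (2s)^2(3s)^3 = 108s^5
s = (1.64 × 10^-98 / 108)^(1/5) = 1.087 × 10^-20 M
[S^2-] = 3s = 3.26 x 10^-20 M

[S^2-] ≈ 3.26 x 10^-20 M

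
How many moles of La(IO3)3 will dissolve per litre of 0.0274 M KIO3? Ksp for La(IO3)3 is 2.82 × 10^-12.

s ≈ 1.37e-7 M

La(IO3)3(s) <=> La^3+(aq) + 3 IO3^-(aq)
Ksp = [La^3+][IO3^-]^3
Let s = moles of La(IO3)3 that dissolve per litre. [La^3+] = s, [IO3^-] = 0.0274 + 3s ≈ 0.0274 (Ksp is small, so little additional dissolves).
Ksp ≈ s × (0.0274)^3
s = 1.37 × 10^-7 M
Check: 3s = 4.1 x 10^-7 ≪ 0.0274, so the approximation is valid.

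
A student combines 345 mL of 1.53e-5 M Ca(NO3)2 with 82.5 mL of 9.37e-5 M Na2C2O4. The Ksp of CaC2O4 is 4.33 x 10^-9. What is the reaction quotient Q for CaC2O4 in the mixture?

Total volume = 345 + 82.5 = 427.5 mL.
[Ca^2+] = 1.53 x 10^-5 × (345/427.5) = 1.235 × 10^-5 M
[C2O4^2-] = 9.37 × 10^-5 × (82.5/427.5) = 1.808 × 10^-5 M
CaC2O4(s) <=> Ca^2+(aq) + C2O4^2-(aq), so Q = [Ca^2+][C2O4^2-]
Q = (1.235 × 10^-5)(1.808 × 10^-5) = 2.23 × 10^-10
Q < Ksp, so no precipitate of CaC2O4 forms.

Q ≈ 2.23 × 10^-10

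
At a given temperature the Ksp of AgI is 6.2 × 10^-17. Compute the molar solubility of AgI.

AgI(s) ⇌ Ag^+(aq) + I^-(aq)
Ksp = [Ag^+][I^-]
For each mole of AgI that dissolves: [Ag^+] = s, [I^-] = s.
Ksp = s^2
s = √(6.2 × 10^-17) = 7.9 × 10^-9 M

s = 7.9 × 10^-9 M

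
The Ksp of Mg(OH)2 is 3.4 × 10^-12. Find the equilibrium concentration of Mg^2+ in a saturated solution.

9.5e-5 M

Mg(OH)2(s) ⇌ Mg^2+ + 2 OH^-
Ksp = [Mg^2+][OH^-]^2
With molar solubility s: [Mg^2+] = s, [OH^-] = 2s.
Substituting: Ksp = s(2s)^2 = 4s^3
s^3 = 3.4 × 10^-12 / 4, so s = 9.47 × 10^-5 M
[Mg^2+] = s = 9.5 × 10^-5 M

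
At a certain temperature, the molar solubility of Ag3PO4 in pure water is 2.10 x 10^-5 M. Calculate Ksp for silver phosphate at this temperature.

Ag3PO4(s) ⇌ 3 Ag^+(aq) + PO4^3-(aq)
For each mole of Ag3PO4 that dissolves: [Ag^+] = 3s, [PO4^3-] = s.
Ksp = [Ag^+]^3[PO4^3-]
So Ksp = (3s)^3 × s = 27s^4
With s = 2.10 × 10^-5: Ksp = 5.25 × 10^-18

Ksp ≈ 5.25 × 10^-18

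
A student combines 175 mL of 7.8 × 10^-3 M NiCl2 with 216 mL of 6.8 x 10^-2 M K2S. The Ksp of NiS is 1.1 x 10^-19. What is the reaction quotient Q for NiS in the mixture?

1.3 × 10^-4

Total volume = 175 + 216 = 391 mL.
[Ni^2+] = 7.8 × 10^-3 × (175/391) = 3.49 x 10^-3 M
[S^2-] = 6.8 x 10^-2 × (216/391) = 3.76 x 10^-2 M
NiS(s) ⇌ Ni^2+ + S^2-, so Q = [Ni^2+][S^2-]
Q = (3.49 × 10^-3)(3.76 × 10^-2) = 1.3 × 10^-4
Q > Ksp, so NiS will precipitate.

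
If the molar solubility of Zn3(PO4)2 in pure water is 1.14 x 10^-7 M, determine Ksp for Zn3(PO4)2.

Zn3(PO4)2(s) ⇌ 3 Zn^2+(aq) + 2 PO4^3-(aq)
Let s = molar solubility. Then [Zn^2+] = 3s and [PO4^3-] = 2s.
Ksp = [Zn^2+]^3[PO4^3-]^2
Ksp = (3s)^3(2s)^2 = 108s^5
Ksp = 108 × (1.14 x 10^-7)^5 = 2.08 × 10^-33

2.08 × 10^-33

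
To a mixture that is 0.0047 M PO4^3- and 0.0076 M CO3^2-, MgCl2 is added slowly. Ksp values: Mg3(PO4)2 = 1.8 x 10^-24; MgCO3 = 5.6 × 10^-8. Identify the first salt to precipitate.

Mg3(PO4)2

Each salt begins to precipitate when Q = Ksp, i.e. when [Mg^2+] reaches its threshold.
For Mg3(PO4)2: 1.8 x 10^-24 = (0.0047)^2 × [Mg^2+]^3  ⇒  [Mg^2+] = 4.3 × 10^-7 M.
For MgCO3: 5.6 × 10^-8 = 0.0076 × [Mg^2+]  ⇒  [Mg^2+] = 7.4 × 10^-6 M.
The salt with the lower threshold [Mg^2+] precipitates first: Mg3(PO4)2.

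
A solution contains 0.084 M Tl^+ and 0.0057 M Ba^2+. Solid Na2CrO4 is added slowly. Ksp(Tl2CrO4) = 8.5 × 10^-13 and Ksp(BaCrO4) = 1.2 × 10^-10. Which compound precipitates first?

Tl2CrO4

Precipitation of each salt starts when its ion product equals its Ksp.
For Tl2CrO4: 8.5 × 10^-13 = (0.084)^2 × [CrO4^2-]  ⇒  [CrO4^2-] = 1.2 × 10^-10 M.
For BaCrO4: 1.2 × 10^-10 = 0.0057 × [CrO4^2-]  ⇒  [CrO4^2-] = 2.1 × 10^-8 M.
The salt with the lower threshold [CrO4^2-] precipitates first: Tl2CrO4.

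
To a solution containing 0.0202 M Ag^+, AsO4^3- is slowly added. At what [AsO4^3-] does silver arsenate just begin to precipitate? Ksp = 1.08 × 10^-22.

Ag3AsO4(s) <=> 3 Ag^+ + AsO4^3-
Ksp = [Ag^+]^3[AsO4^3-]
Precipitation begins when Q = Ksp. With [Ag^+] = 0.0202 M:
1.08 × 10^-22 = (0.0202)^3 × [AsO4^3-]
[AsO4^3-] = (1.08 × 10^-22 / 8.242 × 10^-6) = 1.31 x 10^-17 M

[AsO4^3-] = 1.31e-17 M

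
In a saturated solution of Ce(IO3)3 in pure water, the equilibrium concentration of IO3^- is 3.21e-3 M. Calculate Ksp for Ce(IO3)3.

Ce(IO3)3(s) ⇌ Ce^3+ + 3 IO3^-
Stoichiometry gives [Ce^3+] = (1/3)[IO3^-] = 1.070 × 10^-3 M.
Ksp = [Ce^3+][IO3^-]^3
Ksp = 1.070 × 10^-3 × (3.21 x 10^-3)^3 = 3.54 × 10^-11

Ksp ≈ 3.54 × 10^-11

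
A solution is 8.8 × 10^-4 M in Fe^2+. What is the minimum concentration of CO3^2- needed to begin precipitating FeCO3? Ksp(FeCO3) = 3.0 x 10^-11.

FeCO3(s) ⇌ Fe^2+ + CO3^2-
Ksp = [Fe^2+][CO3^2-]
Precipitation begins when Q = Ksp. With [Fe^2+] = 8.8 × 10^-4 M:
3.0 x 10^-11 = (8.8 × 10^-4) × [CO3^2-]
[CO3^2-] = (3.0 x 10^-11 / 8.8 x 10^-4) = 3.4 x 10^-8 M

[CO3^2-] ≈ 3.4 × 10^-8 M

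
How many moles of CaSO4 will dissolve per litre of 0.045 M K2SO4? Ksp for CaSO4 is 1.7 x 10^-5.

CaSO4(s) <=> Ca^2+ + SO4^2-
Ksp = [Ca^2+][SO4^2-]
Let s be the molar solubility in this solution. [Ca^2+] = s, [SO4^2-] = 0.045 + s ≈ 0.045 (since SO4^2- from K2SO4 dominates).
Ksp ≈ s × 0.045
s = 3.8 x 10^-4 M
Check: s = 3.8 x 10^-4 ≪ 0.045, so the approximation is valid.

3.8 × 10^-4 M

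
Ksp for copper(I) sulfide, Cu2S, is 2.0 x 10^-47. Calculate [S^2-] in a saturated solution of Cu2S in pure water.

Cu2S(s) <=> 2 Cu^+(aq) + S^2-(aq)
Ksp = [Cu^+]^2[S^2-]
With molar solubility s: [Cu^+] = 2s, [S^2-] = s.
Ksp = (2s)^2s = 4s^3
Solving, s = (2.0 x 10^-47/4)^(1/3) = 1.71 × 10^-16 M
[S^2-] = s = 1.7 × 10^-16 M

1.7 x 10^-16 M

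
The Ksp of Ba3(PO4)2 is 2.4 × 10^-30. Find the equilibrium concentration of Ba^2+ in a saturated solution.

Ba3(PO4)2(s) ⇌ 3 Ba^2+ + 2 PO4^3-
Ksp = [Ba^2+]^3[PO4^3-]^2
For each mole of Ba3(PO4)2 that dissolves: [Ba^2+] = 3s, [PO4^3-] = 2s.
So Ksp = (3s)^3 × (2s)^2 = 108s^5
Solving, s = (2.4 × 10^-30/108)^(1/5) = 4.67 × 10^-7 M
[Ba^2+] = 3s = 1.4 × 10^-6 M

1.4 × 10^-6 M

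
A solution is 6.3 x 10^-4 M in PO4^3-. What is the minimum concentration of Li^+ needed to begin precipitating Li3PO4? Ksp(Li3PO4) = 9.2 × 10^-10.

1.1 × 10^-2 M

Li3PO4(s) ⇌ 3 Li^+ + PO4^3-
Ksp = [Li^+]^3[PO4^3-]
Precipitation begins when Q = Ksp. With [PO4^3-] = 6.3 x 10^-4 M:
9.2 × 10^-10 = (6.3 x 10^-4) × [Li^+]^3
[Li^+] = (9.2 × 10^-10 / 6.3 × 10^-4)^(1/3) = 1.1 × 10^-2 M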